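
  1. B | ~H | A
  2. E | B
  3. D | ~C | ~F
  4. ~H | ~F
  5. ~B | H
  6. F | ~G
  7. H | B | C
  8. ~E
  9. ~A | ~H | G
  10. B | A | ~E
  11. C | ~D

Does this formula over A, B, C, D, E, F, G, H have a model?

Unit clause (~E) forces E = 0.
Unit clause (B) forces B = 1.
Unit clause (H) forces H = 1.
Unit clause (~F) forces F = 0.
Unit clause (~G) forces G = 0.
Unit clause (~A) forces A = 0.
Suppose C = 1.
Every clause is now satisfied; D is unconstrained.
A satisfying assignment: A=0, B=1, C=1, D=0, E=0, F=0, G=0, H=1.

Yes, satisfiable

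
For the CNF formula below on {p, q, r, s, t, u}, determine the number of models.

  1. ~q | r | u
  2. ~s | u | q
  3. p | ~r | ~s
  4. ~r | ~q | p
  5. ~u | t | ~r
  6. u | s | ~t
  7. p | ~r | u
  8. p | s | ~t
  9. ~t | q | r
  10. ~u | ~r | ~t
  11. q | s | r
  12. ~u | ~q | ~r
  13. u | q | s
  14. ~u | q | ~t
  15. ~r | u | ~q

9

There are 2^6 = 64 truth assignments over (p, q, r, s, t, u).
Split on u. With u = 1, the clauses containing u are satisfied and ~u drops from the rest; 9 of the 2^5 = 32 assignments to the other variables satisfy what remains.
With u = 0, by the same count on the reduced clause set, 0 assignments work.
Total: 9 + 0 = 9.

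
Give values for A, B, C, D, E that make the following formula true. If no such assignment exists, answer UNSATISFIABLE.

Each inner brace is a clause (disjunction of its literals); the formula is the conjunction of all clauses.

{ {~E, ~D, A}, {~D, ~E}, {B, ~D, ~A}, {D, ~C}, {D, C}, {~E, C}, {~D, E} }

Try D = 0.
The clause (~C) is unit, so C = 0.
Now (C) is unsatisfied and unit — conflict.
That branch fails; take D = 1 instead.
The clause (~E) is unit, so E = 0.
Now (E) is unsatisfied and unit — conflict.
Either choice for D ends in contradiction.

UNSATISFIABLE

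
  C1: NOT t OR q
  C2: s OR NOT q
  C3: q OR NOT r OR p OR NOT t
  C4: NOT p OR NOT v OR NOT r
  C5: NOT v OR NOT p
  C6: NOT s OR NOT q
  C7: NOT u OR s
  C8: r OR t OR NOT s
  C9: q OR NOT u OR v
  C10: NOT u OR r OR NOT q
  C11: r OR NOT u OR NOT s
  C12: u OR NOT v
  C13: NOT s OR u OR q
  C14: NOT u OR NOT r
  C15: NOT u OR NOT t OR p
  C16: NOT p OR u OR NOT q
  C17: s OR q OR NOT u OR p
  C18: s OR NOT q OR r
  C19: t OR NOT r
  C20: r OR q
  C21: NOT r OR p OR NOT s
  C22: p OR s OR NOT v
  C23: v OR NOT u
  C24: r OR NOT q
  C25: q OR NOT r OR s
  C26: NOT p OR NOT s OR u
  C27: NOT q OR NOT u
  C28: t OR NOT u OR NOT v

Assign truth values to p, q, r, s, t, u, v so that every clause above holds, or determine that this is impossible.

UNSATISFIABLE

Branch on t: set t = false.
From the singleton clause (NOT r), r = false.
From the singleton clause (NOT s), s = false.
From the singleton clause (NOT q), q = false.
That conflicts with the unit clause (q).
Undo t and try t = true.
From the singleton clause (q), q = true.
From the singleton clause (s), s = true.
That conflicts with the unit clause (NOT s).
Neither t = true nor t = false works.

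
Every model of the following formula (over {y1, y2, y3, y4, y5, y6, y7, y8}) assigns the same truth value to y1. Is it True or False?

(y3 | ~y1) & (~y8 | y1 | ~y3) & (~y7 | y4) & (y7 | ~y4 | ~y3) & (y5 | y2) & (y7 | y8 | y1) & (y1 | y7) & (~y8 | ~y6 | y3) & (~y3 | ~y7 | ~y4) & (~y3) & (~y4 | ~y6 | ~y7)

False

Suppose y1 = 1.
From the singleton clause (y3), y3 = 1.
But (~y3) is also a unit clause — contradiction.
So every satisfying assignment has y1 = False.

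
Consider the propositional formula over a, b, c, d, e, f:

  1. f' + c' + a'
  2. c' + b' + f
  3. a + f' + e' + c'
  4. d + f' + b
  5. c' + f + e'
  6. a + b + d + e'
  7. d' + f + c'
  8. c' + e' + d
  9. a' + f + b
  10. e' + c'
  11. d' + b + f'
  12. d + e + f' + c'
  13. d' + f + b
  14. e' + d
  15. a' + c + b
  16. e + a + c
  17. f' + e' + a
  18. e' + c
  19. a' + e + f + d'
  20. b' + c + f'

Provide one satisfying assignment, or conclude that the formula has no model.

Try e = 0.
Try a = 0.
The clause (c) is unit, so c = 1.
Try b = 1.
The clause (f) is unit, so f = 1.
The clause (d) is unit, so d = 1.
Every clause now holds.

a ↦ 0,  b ↦ 1,  c ↦ 1,  d ↦ 1,  e ↦ 0,  f ↦ 1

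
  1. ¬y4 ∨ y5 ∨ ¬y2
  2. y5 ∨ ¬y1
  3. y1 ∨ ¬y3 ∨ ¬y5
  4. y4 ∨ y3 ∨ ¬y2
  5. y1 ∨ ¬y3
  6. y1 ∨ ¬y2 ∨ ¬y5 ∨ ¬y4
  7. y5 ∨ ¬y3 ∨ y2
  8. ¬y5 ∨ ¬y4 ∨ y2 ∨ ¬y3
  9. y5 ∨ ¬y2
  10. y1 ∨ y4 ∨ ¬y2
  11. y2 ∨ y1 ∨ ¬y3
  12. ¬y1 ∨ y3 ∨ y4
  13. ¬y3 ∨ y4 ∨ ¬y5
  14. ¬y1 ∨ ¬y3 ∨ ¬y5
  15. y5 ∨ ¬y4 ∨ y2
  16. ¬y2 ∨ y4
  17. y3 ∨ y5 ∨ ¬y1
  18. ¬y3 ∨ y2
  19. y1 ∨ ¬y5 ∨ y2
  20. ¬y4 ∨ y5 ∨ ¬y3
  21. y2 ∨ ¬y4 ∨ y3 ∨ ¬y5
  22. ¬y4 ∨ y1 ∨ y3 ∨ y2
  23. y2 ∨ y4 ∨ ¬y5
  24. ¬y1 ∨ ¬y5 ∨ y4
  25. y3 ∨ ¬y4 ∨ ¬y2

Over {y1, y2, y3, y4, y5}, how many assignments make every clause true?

1

There are 2^5 = 32 truth assignments over (y1, y2, y3, y4, y5).
Split on y2. With y2 = True, the clauses containing y2 are satisfied and ¬y2 drops from the rest; 0 of the 2^4 = 16 assignments to the other variables satisfy what remains.
With y2 = False, by the same count on the reduced clause set, 1 assignment works.
Total: 0 + 1 = 1.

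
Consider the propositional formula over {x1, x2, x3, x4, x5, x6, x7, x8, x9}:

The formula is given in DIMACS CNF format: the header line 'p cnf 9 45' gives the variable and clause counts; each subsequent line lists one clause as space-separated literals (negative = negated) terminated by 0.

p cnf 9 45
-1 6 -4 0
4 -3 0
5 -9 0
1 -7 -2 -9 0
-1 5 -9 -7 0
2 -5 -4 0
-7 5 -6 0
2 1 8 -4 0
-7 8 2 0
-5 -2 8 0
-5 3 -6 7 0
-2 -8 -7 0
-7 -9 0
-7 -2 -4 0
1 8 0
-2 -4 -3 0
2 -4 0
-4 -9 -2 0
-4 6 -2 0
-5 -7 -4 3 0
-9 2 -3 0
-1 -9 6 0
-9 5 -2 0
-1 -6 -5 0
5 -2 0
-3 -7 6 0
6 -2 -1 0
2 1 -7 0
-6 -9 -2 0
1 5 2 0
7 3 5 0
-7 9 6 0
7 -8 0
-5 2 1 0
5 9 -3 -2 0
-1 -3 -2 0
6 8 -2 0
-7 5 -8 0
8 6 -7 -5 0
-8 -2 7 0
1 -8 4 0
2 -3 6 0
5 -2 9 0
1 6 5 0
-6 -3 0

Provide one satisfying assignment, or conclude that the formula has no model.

Try x4 = False.
The clause (¬x3) is unit, so x3 = False.
Try x5 = True.
Try x2 = False.
The clause (x1) is unit, so x1 = True.
The clause (¬x6) is unit, so x6 = False.
The clause (¬x9) is unit, so x9 = False.
The clause (¬x7) is unit, so x7 = False.
The clause (¬x8) is unit, so x8 = False.
Every clause now holds.

x1: True; x2: False; x3: False; x4: False; x5: True; x6: False; x7: False; x8: False; x9: False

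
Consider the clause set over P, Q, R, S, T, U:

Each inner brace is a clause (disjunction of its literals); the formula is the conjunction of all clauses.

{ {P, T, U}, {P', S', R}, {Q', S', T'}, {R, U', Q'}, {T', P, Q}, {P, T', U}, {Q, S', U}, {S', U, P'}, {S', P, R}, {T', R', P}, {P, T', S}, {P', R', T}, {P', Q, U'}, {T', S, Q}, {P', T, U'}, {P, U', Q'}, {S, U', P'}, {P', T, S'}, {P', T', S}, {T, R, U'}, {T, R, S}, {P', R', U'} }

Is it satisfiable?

Satisfiable

Try P = 0.
Try T = 0.
(U) alone gives U = 1.
(Q') alone gives Q = 0.
(R) alone gives R = 1.
Every clause is now satisfied; S is unconstrained.
A satisfying assignment: P: 0; Q: 0; R: 1; S: 1; T: 0; U: 1.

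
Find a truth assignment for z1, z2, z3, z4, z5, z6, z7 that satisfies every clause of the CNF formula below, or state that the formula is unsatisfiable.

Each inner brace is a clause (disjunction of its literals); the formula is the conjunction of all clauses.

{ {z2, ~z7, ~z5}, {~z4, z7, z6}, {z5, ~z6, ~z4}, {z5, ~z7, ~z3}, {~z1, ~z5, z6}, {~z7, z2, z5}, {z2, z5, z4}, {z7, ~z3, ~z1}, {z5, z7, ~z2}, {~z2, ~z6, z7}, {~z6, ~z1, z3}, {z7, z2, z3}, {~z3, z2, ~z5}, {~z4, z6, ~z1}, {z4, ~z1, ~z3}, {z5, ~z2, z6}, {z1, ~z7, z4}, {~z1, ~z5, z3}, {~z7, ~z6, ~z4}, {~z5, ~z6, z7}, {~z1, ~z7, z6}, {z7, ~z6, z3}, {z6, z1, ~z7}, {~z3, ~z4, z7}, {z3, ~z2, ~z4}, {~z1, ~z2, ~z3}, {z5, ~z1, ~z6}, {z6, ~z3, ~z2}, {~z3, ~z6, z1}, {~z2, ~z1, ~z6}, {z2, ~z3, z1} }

Suppose z2 = 1.
Suppose z5 = 1.
Suppose z1 = 0.
Suppose z6 = 0.
Unit clause (~z7) forces z7 = 0.
Unit clause (~z4) forces z4 = 0.
Unit clause (~z3) forces z3 = 0.
This assignment satisfies each clause.

z1 ↦ 0, z2 ↦ 1, z3 ↦ 0, z4 ↦ 0, z5 ↦ 1, z6 ↦ 0, z7 ↦ 0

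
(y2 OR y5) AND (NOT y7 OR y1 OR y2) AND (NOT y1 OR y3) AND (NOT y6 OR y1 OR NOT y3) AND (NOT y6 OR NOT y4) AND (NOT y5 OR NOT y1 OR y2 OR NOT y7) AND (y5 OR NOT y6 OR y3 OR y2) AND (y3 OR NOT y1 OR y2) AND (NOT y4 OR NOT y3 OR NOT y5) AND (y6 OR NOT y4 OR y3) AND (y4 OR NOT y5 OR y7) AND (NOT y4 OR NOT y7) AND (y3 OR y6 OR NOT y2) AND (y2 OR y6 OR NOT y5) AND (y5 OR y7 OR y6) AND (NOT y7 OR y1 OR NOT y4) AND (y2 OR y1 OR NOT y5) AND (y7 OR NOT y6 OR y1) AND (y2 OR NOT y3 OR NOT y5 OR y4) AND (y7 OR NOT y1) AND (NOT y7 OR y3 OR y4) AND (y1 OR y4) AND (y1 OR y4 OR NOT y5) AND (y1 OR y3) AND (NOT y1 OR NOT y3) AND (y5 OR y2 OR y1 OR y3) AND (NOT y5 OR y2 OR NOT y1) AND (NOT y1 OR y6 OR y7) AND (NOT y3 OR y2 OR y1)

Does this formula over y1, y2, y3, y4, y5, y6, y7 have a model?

Branch on y2: set y2 = true.
Branch on y1: set y1 = false.
From the singleton clause (y4), y4 = true.
From the singleton clause (NOT y6), y6 = false.
From the singleton clause (y3), y3 = true.
From the singleton clause (NOT y5), y5 = false.
From the singleton clause (NOT y7), y7 = false.
But (y7) is also a unit clause — contradiction.
So y1 must be the other value — set y1 = true.
From the singleton clause (y3), y3 = true.
But (NOT y3) is also a unit clause — contradiction.
Neither y1 = true nor y1 = false works.
So y2 must be the other value — set y2 = false.
From the singleton clause (y5), y5 = true.
From the singleton clause (y6), y6 = true.
From the singleton clause (NOT y4), y4 = false.
From the singleton clause (y7), y7 = true.
From the singleton clause (y1), y1 = true.
But (NOT y1) is also a unit clause — contradiction.
Neither y2 = true nor y2 = false works.
No assignment satisfies every clause.

No, unsatisfiable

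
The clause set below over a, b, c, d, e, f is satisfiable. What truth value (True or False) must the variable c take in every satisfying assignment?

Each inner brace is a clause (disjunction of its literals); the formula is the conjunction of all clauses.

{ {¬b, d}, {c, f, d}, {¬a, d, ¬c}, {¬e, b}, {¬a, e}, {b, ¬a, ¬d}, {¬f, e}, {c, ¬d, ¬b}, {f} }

Suppose c = False.
The clause (f) is unit, so f = True.
The clause (e) is unit, so e = True.
The clause (b) is unit, so b = True.
The clause (d) is unit, so d = True.
But (¬d) is also a unit clause — contradiction.
So every satisfying assignment has c = True.

True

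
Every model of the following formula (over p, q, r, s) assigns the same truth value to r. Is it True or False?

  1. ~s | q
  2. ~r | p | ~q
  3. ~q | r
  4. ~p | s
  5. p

True

Suppose r = 0.
From the singleton clause (~q), q = 0.
From the singleton clause (~s), s = 0.
From the singleton clause (~p), p = 0.
That conflicts with the unit clause (p).
So every satisfying assignment has r = True.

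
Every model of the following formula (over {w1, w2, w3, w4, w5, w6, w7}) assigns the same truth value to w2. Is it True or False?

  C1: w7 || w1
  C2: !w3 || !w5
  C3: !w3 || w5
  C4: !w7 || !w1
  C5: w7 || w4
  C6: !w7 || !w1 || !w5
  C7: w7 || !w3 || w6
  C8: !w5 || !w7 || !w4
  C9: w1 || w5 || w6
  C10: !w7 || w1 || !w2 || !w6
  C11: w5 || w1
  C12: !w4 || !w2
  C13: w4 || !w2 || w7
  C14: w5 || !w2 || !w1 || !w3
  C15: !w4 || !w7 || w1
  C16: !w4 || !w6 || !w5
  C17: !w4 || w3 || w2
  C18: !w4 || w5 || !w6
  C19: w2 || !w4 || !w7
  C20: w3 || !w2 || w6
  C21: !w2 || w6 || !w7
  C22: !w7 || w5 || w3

Suppose w2 = true.
(!w4) alone gives w4 = false.
(w7) alone gives w7 = true.
(!w1) alone gives w1 = false.
(!w6) alone gives w6 = false.
But (w6) is also a unit clause — contradiction.
So every satisfying assignment has w2 = False.

False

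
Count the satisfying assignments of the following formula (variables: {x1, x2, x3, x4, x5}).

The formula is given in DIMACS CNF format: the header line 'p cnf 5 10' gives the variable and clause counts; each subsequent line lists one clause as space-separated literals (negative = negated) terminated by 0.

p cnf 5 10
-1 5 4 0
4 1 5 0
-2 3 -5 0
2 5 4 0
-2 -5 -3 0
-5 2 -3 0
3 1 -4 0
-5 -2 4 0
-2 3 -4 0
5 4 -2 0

8

There are 2^5 = 32 truth assignments over (x1, x2, x3, x4, x5).
Split on x1. With x1 = True, the clauses containing x1 are satisfied and ¬x1 drops from the rest; 5 of the 2^4 = 16 assignments to the other variables satisfy what remains.
With x1 = False, by the same count on the reduced clause set, 3 assignments work.
(One model: x1=F, x2=F, x3=F, x4=F, x5=T.)
Total: 5 + 3 = 8.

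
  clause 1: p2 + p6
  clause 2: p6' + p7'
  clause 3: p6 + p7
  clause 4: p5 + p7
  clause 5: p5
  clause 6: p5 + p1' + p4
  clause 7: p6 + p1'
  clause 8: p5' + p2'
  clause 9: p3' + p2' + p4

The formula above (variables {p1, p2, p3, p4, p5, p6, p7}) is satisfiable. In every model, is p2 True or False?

False

Suppose p2 = 1.
Unit clause (p5) forces p5 = 1.
That conflicts with the unit clause (p5').
So every satisfying assignment has p2 = False.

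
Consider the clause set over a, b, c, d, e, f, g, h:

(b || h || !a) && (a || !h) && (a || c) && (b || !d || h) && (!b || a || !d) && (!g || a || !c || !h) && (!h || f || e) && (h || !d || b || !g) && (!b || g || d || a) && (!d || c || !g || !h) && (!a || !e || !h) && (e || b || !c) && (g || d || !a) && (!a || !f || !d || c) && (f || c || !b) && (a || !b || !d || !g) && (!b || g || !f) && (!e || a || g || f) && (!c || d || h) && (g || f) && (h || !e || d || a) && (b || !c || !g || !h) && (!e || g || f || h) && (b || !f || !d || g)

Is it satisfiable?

Suppose a = true.
Suppose b = true.
Suppose e = true.
Unit clause (!h) forces h = false.
Suppose g = true.
Suppose f = true.
Suppose d = false.
Unit clause (!c) forces c = false.
This assignment satisfies each clause.
A satisfying assignment: a ↦ true; b ↦ true; c ↦ false; d ↦ false; e ↦ true; f ↦ true; g ↦ true; h ↦ false.

Satisfiable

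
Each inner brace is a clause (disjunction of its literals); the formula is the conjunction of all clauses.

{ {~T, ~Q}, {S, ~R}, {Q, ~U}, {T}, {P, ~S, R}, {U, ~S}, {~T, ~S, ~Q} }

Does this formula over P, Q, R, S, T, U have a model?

Satisfiable

The clause (T) is unit, so T = 1.
The clause (~Q) is unit, so Q = 0.
The clause (~U) is unit, so U = 0.
The clause (~S) is unit, so S = 0.
The clause (~R) is unit, so R = 0.
Every clause is now satisfied; P is unconstrained.
A satisfying assignment: P: 0, Q: 0, R: 0, S: 0, T: 1, U: 0.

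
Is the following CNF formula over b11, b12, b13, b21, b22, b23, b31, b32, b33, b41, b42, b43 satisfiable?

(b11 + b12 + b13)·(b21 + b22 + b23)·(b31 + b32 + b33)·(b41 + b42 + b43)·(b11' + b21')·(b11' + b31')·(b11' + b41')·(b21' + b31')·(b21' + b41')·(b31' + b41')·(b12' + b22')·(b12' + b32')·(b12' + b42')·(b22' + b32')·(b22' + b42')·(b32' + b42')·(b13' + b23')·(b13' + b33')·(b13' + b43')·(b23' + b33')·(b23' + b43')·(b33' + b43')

No

Try b11 = 0.
Try b12 = 1.
(b22') alone gives b22 = 0.
(b32') alone gives b32 = 0.
(b42') alone gives b42 = 0.
Try b21 = 1.
(b31') alone gives b31 = 0.
(b33) alone gives b33 = 1.
(b41') alone gives b41 = 0.
(b43) alone gives b43 = 1.
Now (b43') is unsatisfied and unit — conflict.
Undo b21 and try b21 = 0.
(b23) alone gives b23 = 1.
(b13') alone gives b13 = 0.
(b33') alone gives b33 = 0.
(b31) alone gives b31 = 1.
(b41') alone gives b41 = 0.
(b43) alone gives b43 = 1.
Now (b43') is unsatisfied and unit — conflict.
Neither b21 = 1 nor b21 = 0 works.
Undo b12 and try b12 = 0.
(b13) alone gives b13 = 1.
(b23') alone gives b23 = 0.
(b33') alone gives b33 = 0.
(b43') alone gives b43 = 0.
Try b21 = 1.
(b31') alone gives b31 = 0.
(b32) alone gives b32 = 1.
(b41') alone gives b41 = 0.
(b42) alone gives b42 = 1.
Now (b42') is unsatisfied and unit — conflict.
Undo b21 and try b21 = 0.
(b22) alone gives b22 = 1.
(b32') alone gives b32 = 0.
(b31) alone gives b31 = 1.
(b41') alone gives b41 = 0.
(b42) alone gives b42 = 1.
Now (b42') is unsatisfied and unit — conflict.
Neither b21 = 1 nor b21 = 0 works.
Neither b12 = 1 nor b12 = 0 works.
Undo b11 and try b11 = 1.
(b21') alone gives b21 = 0.
(b31') alone gives b31 = 0.
(b41') alone gives b41 = 0.
Try b22 = 1.
(b12') alone gives b12 = 0.
(b32') alone gives b32 = 0.
(b33) alone gives b33 = 1.
(b42') alone gives b42 = 0.
(b43) alone gives b43 = 1.
Now (b43') is unsatisfied and unit — conflict.
Undo b22 and try b22 = 0.
(b23) alone gives b23 = 1.
(b13') alone gives b13 = 0.
(b33') alone gives b33 = 0.
(b32) alone gives b32 = 1.
(b12') alone gives b12 = 0.
(b42') alone gives b42 = 0.
(b43) alone gives b43 = 1.
Now (b43') is unsatisfied and unit — conflict.
Neither b22 = 1 nor b22 = 0 works.
Neither b11 = 1 nor b11 = 0 works.
No assignment satisfies every clause.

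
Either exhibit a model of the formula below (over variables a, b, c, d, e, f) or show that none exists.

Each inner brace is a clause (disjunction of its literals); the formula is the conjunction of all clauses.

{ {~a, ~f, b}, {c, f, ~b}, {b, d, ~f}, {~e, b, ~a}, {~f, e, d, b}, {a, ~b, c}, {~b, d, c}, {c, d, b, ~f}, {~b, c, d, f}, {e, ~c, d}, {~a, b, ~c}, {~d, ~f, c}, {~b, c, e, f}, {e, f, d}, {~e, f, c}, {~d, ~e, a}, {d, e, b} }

Try a = 0.
Try b = 1.
From the singleton clause (c), c = 1.
Try e = 1.
From the singleton clause (~d), d = 0.
No clause remains; f is free.

a: 0,  b: 1,  c: 1,  d: 0,  e: 1,  f: 1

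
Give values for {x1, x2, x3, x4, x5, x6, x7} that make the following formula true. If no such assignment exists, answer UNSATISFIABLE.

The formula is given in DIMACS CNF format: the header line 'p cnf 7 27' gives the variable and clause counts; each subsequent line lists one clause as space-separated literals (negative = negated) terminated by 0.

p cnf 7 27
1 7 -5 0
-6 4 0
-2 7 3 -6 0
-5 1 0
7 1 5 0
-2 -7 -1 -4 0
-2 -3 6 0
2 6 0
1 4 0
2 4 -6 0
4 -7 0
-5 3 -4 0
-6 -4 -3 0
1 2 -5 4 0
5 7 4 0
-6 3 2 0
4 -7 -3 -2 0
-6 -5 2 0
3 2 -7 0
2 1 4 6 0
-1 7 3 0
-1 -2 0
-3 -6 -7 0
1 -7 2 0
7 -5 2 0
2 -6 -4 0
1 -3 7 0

x1 ↦ False,  x2 ↦ True,  x3 ↦ False,  x4 ↦ True,  x5 ↦ False,  x6 ↦ False,  x7 ↦ True

Try x6 = False.
The clause (x2) is unit, so x2 = True.
The clause (¬x3) is unit, so x3 = False.
The clause (¬x1) is unit, so x1 = False.
The clause (¬x5) is unit, so x5 = False.
The clause (x7) is unit, so x7 = True.
The clause (x4) is unit, so x4 = True.
All clauses are satisfied.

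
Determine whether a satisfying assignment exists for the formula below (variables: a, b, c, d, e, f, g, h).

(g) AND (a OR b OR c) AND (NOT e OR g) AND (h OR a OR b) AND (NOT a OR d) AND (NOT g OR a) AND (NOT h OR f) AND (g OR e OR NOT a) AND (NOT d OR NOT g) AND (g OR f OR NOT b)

Unsatisfiable

Unit clause (g) forces g = true.
Unit clause (a) forces a = true.
Unit clause (d) forces d = true.
Now (NOT d) is unsatisfied and unit — conflict.
No assignment satisfies every clause.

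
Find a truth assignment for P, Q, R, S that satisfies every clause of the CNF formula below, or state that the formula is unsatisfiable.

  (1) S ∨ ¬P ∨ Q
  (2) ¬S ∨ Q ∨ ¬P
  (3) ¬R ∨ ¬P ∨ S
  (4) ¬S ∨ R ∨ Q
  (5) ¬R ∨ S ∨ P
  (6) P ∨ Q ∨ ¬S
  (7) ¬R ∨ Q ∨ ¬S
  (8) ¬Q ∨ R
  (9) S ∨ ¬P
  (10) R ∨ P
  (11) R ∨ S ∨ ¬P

P ↦ False,  Q ↦ True,  R ↦ True,  S ↦ True

Branch on Q: set Q = True.
(R) alone gives R = True.
Branch on P: set P = False.
(S) alone gives S = True.
Every clause now holds.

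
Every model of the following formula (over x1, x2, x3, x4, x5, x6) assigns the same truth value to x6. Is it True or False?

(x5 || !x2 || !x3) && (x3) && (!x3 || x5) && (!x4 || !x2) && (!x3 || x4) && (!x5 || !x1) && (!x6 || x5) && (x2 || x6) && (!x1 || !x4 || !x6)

Suppose x6 = false.
Unit clause (x3) forces x3 = true.
Unit clause (x5) forces x5 = true.
Unit clause (x4) forces x4 = true.
Unit clause (!x2) forces x2 = false.
Now (x2) is unsatisfied and unit — conflict.
So every satisfying assignment has x6 = True.

True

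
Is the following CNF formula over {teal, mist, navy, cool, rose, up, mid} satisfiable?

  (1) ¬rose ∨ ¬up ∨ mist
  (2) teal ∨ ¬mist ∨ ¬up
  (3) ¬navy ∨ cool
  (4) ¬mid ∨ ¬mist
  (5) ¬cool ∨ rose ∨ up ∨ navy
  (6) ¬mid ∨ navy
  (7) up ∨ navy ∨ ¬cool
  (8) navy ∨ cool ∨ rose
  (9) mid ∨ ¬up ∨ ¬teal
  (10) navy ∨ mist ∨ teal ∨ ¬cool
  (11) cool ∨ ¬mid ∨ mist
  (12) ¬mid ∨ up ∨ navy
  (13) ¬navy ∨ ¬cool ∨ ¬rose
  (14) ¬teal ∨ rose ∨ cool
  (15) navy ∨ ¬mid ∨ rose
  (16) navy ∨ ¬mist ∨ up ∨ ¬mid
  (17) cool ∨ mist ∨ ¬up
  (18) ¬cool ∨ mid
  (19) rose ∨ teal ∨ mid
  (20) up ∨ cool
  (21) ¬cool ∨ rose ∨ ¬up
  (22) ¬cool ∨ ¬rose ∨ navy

Satisfiable

Try navy = True.
Unit clause (cool) forces cool = True.
Unit clause (¬rose) forces rose = False.
Unit clause (mid) forces mid = True.
Unit clause (¬mist) forces mist = False.
Unit clause (¬up) forces up = False.
All clauses hold; teal can take either value.
A satisfying assignment: teal ↦ False,  mist ↦ False,  navy ↦ True,  cool ↦ True,  rose ↦ False,  up ↦ False,  mid ↦ True.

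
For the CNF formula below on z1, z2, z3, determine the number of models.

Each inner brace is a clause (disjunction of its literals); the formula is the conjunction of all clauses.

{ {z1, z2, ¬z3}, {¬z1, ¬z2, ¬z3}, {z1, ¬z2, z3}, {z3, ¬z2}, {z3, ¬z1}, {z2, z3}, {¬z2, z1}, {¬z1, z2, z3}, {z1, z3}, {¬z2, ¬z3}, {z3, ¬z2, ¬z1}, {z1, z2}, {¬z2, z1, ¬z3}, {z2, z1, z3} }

There are 2^3 = 8 truth assignments over (z1, z2, z3).
Check each against the 14 clauses (columns in the order z1, z2, z3):
  F F F  ✗ fails (z2 ∨ z3)
  F F T  ✗ fails (z1 ∨ z2 ∨ ¬z3)
  F T F  ✗ fails (z1 ∨ ¬z2 ∨ z3)
  F T T  ✗ fails (¬z2 ∨ z1)
  T F F  ✗ fails (z3 ∨ ¬z1)
  T F T  ✓ satisfies all
  T T F  ✗ fails (z3 ∨ ¬z2)
  T T T  ✗ fails (¬z1 ∨ ¬z2 ∨ ¬z3)
1 of the 8 rows is a model.

1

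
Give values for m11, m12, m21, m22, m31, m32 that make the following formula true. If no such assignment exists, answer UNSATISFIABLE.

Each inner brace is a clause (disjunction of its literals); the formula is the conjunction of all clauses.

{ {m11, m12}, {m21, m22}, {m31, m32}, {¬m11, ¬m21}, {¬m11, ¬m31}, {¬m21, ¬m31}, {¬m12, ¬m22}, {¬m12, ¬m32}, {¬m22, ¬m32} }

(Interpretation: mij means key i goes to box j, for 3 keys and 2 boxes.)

UNSATISFIABLE

Try m11 = True.
From the singleton clause (¬m21), m21 = False.
From the singleton clause (m22), m22 = True.
From the singleton clause (¬m31), m31 = False.
From the singleton clause (m32), m32 = True.
But (¬m32) is also a unit clause — contradiction.
Undo m11 and try m11 = False.
From the singleton clause (m12), m12 = True.
From the singleton clause (¬m22), m22 = False.
From the singleton clause (m21), m21 = True.
From the singleton clause (¬m31), m31 = False.
From the singleton clause (m32), m32 = True.
But (¬m32) is also a unit clause — contradiction.
Either choice for m11 ends in contradiction.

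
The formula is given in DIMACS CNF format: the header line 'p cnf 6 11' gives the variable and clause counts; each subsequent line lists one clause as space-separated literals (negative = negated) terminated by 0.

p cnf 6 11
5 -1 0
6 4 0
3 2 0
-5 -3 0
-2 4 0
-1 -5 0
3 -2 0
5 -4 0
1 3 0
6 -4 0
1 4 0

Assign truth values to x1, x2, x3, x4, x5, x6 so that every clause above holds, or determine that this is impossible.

Try x5 = True.
Unit clause (¬x3) forces x3 = False.
Unit clause (x2) forces x2 = True.
That conflicts with the unit clause (¬x2).
Backtrack on x5: now try x5 = False.
Unit clause (¬x1) forces x1 = False.
Unit clause (¬x4) forces x4 = False.
That conflicts with the unit clause (x4).
Neither x5 = True nor x5 = False works.

UNSATISFIABLE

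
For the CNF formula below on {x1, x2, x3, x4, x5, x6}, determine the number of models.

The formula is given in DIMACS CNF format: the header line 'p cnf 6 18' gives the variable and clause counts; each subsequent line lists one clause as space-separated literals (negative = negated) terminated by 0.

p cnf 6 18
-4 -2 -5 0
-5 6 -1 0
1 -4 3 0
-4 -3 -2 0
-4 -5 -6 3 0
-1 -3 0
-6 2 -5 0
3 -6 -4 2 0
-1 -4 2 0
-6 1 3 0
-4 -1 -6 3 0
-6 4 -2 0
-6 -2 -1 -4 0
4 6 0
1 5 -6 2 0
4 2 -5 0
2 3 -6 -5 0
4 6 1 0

There are 2^6 = 64 truth assignments over (x1, x2, x3, x4, x5, x6).
Split on x4. With x4 = True, the clauses containing x4 are satisfied and ¬x4 drops from the rest; 3 of the 2^5 = 32 assignments to the other variables satisfy what remains.
With x4 = False, by the same count on the reduced clause set, 1 assignment works.
Total: 3 + 1 = 4.

4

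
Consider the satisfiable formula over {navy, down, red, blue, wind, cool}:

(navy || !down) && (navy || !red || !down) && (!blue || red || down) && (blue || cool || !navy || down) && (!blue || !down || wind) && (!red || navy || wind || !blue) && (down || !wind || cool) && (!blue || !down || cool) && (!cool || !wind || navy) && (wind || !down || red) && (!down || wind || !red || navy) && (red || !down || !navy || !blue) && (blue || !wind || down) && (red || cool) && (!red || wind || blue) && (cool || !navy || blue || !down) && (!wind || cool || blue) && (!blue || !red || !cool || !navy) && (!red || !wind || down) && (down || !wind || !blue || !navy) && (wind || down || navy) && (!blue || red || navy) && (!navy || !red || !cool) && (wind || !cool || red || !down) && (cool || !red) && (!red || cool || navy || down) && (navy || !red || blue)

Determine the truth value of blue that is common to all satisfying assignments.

Suppose blue = true.
Suppose navy = true.
Suppose red = true.
From the singleton clause (!cool), cool = false.
But (cool) is also a unit clause — contradiction.
Backtrack on red: now try red = false.
From the singleton clause (down), down = true.
But (!down) is also a unit clause — contradiction.
Neither red = true nor red = false works.
Backtrack on navy: now try navy = false.
From the singleton clause (!down), down = false.
From the singleton clause (red), red = true.
From the singleton clause (wind), wind = true.
But (!wind) is also a unit clause — contradiction.
Neither navy = true nor navy = false works.
So every satisfying assignment has blue = False.

False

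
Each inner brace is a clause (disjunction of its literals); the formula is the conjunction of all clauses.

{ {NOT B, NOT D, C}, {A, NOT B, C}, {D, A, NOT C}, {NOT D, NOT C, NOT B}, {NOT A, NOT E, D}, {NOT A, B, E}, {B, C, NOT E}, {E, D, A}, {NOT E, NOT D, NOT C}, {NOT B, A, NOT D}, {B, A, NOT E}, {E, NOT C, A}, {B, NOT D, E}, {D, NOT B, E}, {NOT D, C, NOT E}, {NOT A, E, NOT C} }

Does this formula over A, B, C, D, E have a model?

Try B = false.
Try A = false.
(NOT E) alone gives E = false.
(D) alone gives D = true.
Now (NOT D) is unsatisfied and unit — conflict.
That branch fails; take A = true instead.
(E) alone gives E = true.
(D) alone gives D = true.
(C) alone gives C = true.
Now (NOT C) is unsatisfied and unit — conflict.
Either choice for A ends in contradiction.
That branch fails; take B = true instead.
Try D = false.
(E) alone gives E = true.
(NOT A) alone gives A = false.
(C) alone gives C = true.
Now (NOT C) is unsatisfied and unit — conflict.
That branch fails; take D = true instead.
(C) alone gives C = true.
Now (NOT C) is unsatisfied and unit — conflict.
Either choice for D ends in contradiction.
Either choice for B ends in contradiction.
No assignment satisfies every clause.

No, unsatisfiable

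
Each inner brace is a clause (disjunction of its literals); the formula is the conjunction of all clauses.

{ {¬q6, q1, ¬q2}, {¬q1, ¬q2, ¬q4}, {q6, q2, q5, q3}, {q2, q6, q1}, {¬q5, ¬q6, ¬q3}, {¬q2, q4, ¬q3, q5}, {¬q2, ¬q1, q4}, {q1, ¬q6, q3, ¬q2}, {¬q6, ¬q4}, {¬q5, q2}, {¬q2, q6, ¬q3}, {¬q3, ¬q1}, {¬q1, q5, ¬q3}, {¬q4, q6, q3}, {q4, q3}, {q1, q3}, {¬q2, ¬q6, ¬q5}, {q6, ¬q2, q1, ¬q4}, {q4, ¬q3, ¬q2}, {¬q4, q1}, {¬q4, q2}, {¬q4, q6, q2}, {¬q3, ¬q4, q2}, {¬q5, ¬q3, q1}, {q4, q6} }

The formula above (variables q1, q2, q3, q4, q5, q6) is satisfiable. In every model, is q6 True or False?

Suppose q6 = False.
From the singleton clause (q4), q4 = True.
From the singleton clause (q3), q3 = True.
From the singleton clause (¬q2), q2 = False.
Now (q2) is unsatisfied and unit — conflict.
So every satisfying assignment has q6 = True.

True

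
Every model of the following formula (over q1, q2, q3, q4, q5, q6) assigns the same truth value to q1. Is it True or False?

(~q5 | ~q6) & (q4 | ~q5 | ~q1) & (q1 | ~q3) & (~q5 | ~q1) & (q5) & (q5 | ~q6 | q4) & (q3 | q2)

False

Suppose q1 = 1.
(~q5) alone gives q5 = 0.
But (q5) is also a unit clause — contradiction.
So every satisfying assignment has q1 = False.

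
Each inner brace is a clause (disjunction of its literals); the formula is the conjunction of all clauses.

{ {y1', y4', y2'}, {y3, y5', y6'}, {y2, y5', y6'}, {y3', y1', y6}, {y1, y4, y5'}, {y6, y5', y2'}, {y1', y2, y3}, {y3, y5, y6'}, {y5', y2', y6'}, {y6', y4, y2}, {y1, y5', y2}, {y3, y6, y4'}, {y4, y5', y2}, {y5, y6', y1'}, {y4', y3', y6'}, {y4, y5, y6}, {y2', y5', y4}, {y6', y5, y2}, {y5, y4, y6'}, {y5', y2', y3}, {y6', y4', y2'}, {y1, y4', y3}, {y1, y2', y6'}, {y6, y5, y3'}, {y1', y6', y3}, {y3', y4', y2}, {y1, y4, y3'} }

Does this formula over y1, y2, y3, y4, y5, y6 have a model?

Case y1 = 0:
Case y4 = 1:
From the singleton clause (y3), y3 = 1.
From the singleton clause (y6'), y6 = 0.
From the singleton clause (y5), y5 = 1.
From the singleton clause (y2'), y2 = 0.
That conflicts with the unit clause (y2).
Backtrack on y4: now try y4 = 0.
From the singleton clause (y5'), y5 = 0.
From the singleton clause (y6), y6 = 1.
That conflicts with the unit clause (y6').
Both values of y4 lead to a conflict.
Backtrack on y1: now try y1 = 1.
Case y4 = 0:
Case y3 = 0:
From the singleton clause (y2), y2 = 1.
From the singleton clause (y5'), y5 = 0.
From the singleton clause (y6'), y6 = 0.
That conflicts with the unit clause (y6).
Backtrack on y3: now try y3 = 1.
From the singleton clause (y6), y6 = 1.
From the singleton clause (y2), y2 = 1.
From the singleton clause (y5'), y5 = 0.
That conflicts with the unit clause (y5).
Both values of y3 lead to a conflict.
Backtrack on y4: now try y4 = 1.
From the singleton clause (y2'), y2 = 0.
From the singleton clause (y3), y3 = 1.
That conflicts with the unit clause (y3').
Both values of y4 lead to a conflict.
Both values of y1 lead to a conflict.
No assignment satisfies every clause.

Unsatisfiable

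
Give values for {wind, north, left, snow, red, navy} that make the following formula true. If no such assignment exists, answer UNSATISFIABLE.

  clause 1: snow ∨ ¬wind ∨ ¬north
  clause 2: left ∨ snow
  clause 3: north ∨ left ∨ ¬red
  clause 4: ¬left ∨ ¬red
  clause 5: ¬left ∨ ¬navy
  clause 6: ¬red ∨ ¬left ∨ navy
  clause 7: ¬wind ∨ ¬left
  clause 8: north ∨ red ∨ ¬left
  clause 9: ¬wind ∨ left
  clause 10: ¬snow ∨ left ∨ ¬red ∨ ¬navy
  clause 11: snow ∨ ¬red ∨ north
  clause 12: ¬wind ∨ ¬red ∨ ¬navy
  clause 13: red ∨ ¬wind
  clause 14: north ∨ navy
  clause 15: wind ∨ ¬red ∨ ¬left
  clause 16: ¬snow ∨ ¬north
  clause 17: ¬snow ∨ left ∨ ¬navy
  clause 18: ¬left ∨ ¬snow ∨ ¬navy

Suppose left = True.
Unit clause (¬red) forces red = False.
Unit clause (¬navy) forces navy = False.
Unit clause (¬wind) forces wind = False.
Unit clause (north) forces north = True.
Unit clause (¬snow) forces snow = False.
All clauses are satisfied.

wind: False, north: True, left: True, snow: False, red: False, navy: False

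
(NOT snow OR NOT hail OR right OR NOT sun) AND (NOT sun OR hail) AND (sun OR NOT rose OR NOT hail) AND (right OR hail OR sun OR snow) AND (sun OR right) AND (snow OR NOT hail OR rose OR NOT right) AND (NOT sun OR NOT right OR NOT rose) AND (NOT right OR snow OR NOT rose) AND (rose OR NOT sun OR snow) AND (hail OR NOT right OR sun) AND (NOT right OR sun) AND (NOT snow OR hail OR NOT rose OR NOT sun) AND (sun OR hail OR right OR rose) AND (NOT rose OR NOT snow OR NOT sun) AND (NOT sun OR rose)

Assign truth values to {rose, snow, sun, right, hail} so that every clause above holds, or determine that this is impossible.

Case sun = true:
From the singleton clause (hail), hail = true.
From the singleton clause (rose), rose = true.
From the singleton clause (NOT right), right = false.
From the singleton clause (NOT snow), snow = false.
All clauses are satisfied.

rose ↦ true, snow ↦ false, sun ↦ true, right ↦ false, hail ↦ true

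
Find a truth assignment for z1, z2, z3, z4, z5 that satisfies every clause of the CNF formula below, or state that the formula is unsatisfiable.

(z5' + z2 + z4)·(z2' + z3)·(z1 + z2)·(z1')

z1=0, z2=1, z3=1, z4=0, z5=0

Unit clause (z1') forces z1 = 0.
Unit clause (z2) forces z2 = 1.
Unit clause (z3) forces z3 = 1.
No clause remains; z4, z5 are free.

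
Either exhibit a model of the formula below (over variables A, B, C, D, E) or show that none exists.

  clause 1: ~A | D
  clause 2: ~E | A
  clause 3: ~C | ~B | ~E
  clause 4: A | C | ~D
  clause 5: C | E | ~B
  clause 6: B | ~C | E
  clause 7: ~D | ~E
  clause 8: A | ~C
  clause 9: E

From the singleton clause (E), E = 1.
From the singleton clause (A), A = 1.
From the singleton clause (D), D = 1.
Now (~D) is unsatisfied and unit — conflict.

UNSATISFIABLE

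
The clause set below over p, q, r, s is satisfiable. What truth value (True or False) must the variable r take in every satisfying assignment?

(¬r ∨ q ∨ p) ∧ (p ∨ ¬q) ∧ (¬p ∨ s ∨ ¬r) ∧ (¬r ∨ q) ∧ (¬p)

Suppose r = True.
The clause (q) is unit, so q = True.
The clause (p) is unit, so p = True.
But (¬p) is also a unit clause — contradiction.
So every satisfying assignment has r = False.

False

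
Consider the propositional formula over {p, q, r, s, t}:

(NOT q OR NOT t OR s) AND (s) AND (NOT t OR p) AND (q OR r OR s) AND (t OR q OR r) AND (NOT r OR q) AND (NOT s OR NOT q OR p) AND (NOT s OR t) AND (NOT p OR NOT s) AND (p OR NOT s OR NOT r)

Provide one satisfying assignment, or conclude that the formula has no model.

(s) alone gives s = true.
(t) alone gives t = true.
(p) alone gives p = true.
That conflicts with the unit clause (NOT p).

UNSATISFIABLE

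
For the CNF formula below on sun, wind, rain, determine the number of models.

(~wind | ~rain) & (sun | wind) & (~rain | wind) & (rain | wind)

There are 2^3 = 8 truth assignments over (sun, wind, rain).
Split on rain. With rain = 1, the clauses containing rain are satisfied and ~rain drops from the rest; 0 of the 2^2 = 4 assignments to the other variables satisfy what remains.
With rain = 0, by the same count on the reduced clause set, 2 assignments work.
Total: 0 + 2 = 2.

2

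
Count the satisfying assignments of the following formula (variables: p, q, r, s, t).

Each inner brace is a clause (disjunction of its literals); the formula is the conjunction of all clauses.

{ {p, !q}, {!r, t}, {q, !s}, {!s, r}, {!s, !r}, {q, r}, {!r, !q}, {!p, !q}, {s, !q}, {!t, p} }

1

There are 2^5 = 32 truth assignments over (p, q, r, s, t).
Split on s. With s = true, the clauses containing s are satisfied and !s drops from the rest; 0 of the 2^4 = 16 assignments to the other variables satisfy what remains.
With s = false, by the same count on the reduced clause set, 1 assignment works.
Total: 0 + 1 = 1.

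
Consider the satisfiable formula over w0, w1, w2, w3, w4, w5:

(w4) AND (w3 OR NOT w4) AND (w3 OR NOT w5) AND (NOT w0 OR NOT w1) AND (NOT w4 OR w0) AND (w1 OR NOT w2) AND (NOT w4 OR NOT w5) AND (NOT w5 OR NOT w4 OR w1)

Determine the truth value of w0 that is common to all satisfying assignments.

True

Suppose w0 = false.
Unit clause (w4) forces w4 = true.
But (NOT w4) is also a unit clause — contradiction.
So every satisfying assignment has w0 = True.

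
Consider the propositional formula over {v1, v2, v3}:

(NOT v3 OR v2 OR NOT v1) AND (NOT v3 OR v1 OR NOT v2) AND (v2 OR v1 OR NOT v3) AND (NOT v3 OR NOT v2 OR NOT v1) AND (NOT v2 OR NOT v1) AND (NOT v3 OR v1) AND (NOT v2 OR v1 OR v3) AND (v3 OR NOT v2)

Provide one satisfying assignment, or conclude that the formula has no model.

Branch on v2: set v2 = false.
Branch on v3: set v3 = false.
No clause remains; v1 is free.

v1 ↦ true,  v2 ↦ false,  v3 ↦ false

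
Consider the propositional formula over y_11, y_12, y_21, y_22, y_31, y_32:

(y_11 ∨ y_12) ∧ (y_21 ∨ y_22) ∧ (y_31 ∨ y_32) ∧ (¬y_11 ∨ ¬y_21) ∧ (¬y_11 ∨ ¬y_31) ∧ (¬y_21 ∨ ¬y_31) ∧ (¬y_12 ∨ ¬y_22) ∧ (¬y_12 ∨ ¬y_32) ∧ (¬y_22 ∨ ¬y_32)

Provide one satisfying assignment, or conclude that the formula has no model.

Branch on y_11: set y_11 = True.
From the singleton clause (¬y_21), y_21 = False.
From the singleton clause (y_22), y_22 = True.
From the singleton clause (¬y_31), y_31 = False.
From the singleton clause (y_32), y_32 = True.
But (¬y_32) is also a unit clause — contradiction.
Undo y_11 and try y_11 = False.
From the singleton clause (y_12), y_12 = True.
From the singleton clause (¬y_22), y_22 = False.
From the singleton clause (y_21), y_21 = True.
From the singleton clause (¬y_31), y_31 = False.
From the singleton clause (y_32), y_32 = True.
But (¬y_32) is also a unit clause — contradiction.
Either choice for y_11 ends in contradiction.

UNSATISFIABLE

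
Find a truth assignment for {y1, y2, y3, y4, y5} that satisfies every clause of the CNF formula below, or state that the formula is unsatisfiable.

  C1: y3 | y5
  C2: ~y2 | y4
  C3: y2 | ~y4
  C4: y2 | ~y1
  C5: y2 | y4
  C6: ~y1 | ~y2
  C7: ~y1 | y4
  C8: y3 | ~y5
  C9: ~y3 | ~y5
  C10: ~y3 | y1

Suppose y3 = 1.
The clause (~y5) is unit, so y5 = 0.
The clause (y1) is unit, so y1 = 1.
The clause (y2) is unit, so y2 = 1.
Now (~y2) is unsatisfied and unit — conflict.
Undo y3 and try y3 = 0.
The clause (y5) is unit, so y5 = 1.
Now (~y5) is unsatisfied and unit — conflict.
Both values of y3 lead to a conflict.

UNSATISFIABLE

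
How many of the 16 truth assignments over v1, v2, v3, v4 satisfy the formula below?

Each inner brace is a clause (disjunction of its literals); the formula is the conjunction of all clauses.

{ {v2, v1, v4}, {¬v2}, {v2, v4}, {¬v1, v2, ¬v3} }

There are 2^4 = 16 truth assignments over (v1, v2, v3, v4).
Check each against the 4 clauses (columns in the order v1, v2, v3, v4):
  F F F F  ✗ fails (v2 ∨ v1 ∨ v4)
  F F F T  ✓ satisfies all
  F F T F  ✗ fails (v2 ∨ v1 ∨ v4)
  F F T T  ✓ satisfies all
  F T F F  ✗ fails (¬v2)
  F T F T  ✗ fails (¬v2)
  F T T F  ✗ fails (¬v2)
  F T T T  ✗ fails (¬v2)
  T F F F  ✗ fails (v2 ∨ v4)
  T F F T  ✓ satisfies all
  T F T F  ✗ fails (v2 ∨ v4)
  T F T T  ✗ fails (¬v1 ∨ v2 ∨ ¬v3)
  T T F F  ✗ fails (¬v2)
  T T F T  ✗ fails (¬v2)
  T T T F  ✗ fails (¬v2)
  T T T T  ✗ fails (¬v2)
3 of the 16 rows are models.

3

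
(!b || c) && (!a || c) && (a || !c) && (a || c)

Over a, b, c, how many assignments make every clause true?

There are 2^3 = 8 truth assignments over (a, b, c).
Split on c. With c = true, the clauses containing c are satisfied and !c drops from the rest; 2 of the 2^2 = 4 assignments to the other variables satisfy what remains.
With c = false, by the same count on the reduced clause set, 0 assignments work.
(One model: a=T, b=F, c=T.)
Total: 2 + 0 = 2.

2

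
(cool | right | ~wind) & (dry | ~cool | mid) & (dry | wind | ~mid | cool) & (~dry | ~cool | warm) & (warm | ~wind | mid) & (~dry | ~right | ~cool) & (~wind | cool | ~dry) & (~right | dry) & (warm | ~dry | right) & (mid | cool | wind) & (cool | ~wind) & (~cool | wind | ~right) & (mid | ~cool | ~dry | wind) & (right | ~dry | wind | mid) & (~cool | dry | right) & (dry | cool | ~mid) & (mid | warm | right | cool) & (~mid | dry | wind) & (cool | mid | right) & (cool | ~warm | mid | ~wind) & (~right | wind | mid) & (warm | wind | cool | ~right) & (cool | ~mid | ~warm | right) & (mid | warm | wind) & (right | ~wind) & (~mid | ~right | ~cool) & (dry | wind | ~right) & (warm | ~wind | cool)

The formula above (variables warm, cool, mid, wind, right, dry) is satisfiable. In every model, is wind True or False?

False

Suppose wind = 1.
(cool) alone gives cool = 1.
(right) alone gives right = 1.
(~dry) alone gives dry = 0.
Now (dry) is unsatisfied and unit — conflict.
So every satisfying assignment has wind = False.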